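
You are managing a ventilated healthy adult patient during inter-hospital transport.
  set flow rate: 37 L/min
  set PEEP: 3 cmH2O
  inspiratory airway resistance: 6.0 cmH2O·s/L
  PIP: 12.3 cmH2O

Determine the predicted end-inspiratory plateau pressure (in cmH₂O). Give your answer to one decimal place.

8.6

Flow: 37 L/min ÷ 60 = 0.6167 L/s.
Pplat = PIP − Raw × flow = 12.3 − 6.0 × 0.6167 = 12.3 − 3.7 = 8.6 cmH2O.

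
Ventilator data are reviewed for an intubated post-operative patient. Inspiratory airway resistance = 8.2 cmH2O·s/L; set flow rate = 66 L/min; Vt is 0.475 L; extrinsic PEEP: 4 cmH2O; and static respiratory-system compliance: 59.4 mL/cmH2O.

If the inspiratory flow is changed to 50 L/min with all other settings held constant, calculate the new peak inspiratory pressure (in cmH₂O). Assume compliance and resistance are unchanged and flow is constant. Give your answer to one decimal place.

18.8

Flow: 66 L/min ÷ 60 = 1.1 L/s.
New flow: 50 L/min ÷ 60 = 0.8333 L/s.
PIP = Vt/C + R·V̇ + PEEP (constant-flow equation of motion).
Only the resistive term changes: ΔPIP = R × ΔV̇ = 8.2 × (0.8333 − 1.1) = 8.2 × -0.2667 = -2.187 cmH2O.
Original PIP = 475/59.4 + 8.2×1.1 + 4 = 21.017 cmH2O; new PIP = 21.017 + (-2.187) = 18.83 cmH2O.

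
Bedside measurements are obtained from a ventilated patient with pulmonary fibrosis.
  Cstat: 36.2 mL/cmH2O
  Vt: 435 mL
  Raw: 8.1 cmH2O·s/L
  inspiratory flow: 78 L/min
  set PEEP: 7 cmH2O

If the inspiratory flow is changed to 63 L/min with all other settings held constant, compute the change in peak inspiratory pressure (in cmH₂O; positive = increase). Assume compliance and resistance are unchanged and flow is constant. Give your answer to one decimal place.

-2.0

Flow: 78 L/min ÷ 60 = 1.3 L/s.
New flow: 63 L/min ÷ 60 = 1.05 L/s.
PIP = Vt/C + R·V̇ + PEEP (constant-flow equation of motion).
Only the resistive term changes: ΔPIP = R × ΔV̇ = 8.1 × (1.05 − 1.3) = 8.1 × -0.25 = -2.025 cmH2O.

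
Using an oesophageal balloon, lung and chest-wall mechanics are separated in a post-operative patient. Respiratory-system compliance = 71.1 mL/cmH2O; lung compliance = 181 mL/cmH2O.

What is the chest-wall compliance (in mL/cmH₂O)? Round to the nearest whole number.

1/Ccw = 1/Crs − 1/CL.
1/Ccw = 1/71.1 − 1/181 = 0.00854.
Ccw = 117.1 mL/cmH2O.

117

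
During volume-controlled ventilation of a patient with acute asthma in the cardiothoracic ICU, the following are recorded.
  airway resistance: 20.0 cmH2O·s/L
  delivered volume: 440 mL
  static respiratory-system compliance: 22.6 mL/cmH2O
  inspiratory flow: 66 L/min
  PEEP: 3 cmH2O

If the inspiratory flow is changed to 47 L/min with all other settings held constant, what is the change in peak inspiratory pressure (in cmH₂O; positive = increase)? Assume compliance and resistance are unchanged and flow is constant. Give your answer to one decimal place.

-6.3

Flow: 66 L/min ÷ 60 = 1.1 L/s.
New flow: 47 L/min ÷ 60 = 0.7833 L/s.
PIP = Vt/C + R·V̇ + PEEP (constant-flow equation of motion).
Only the resistive term changes: ΔPIP = R × ΔV̇ = 20.0 × (0.7833 − 1.1) = 20.0 × -0.3167 = -6.334 cmH2O.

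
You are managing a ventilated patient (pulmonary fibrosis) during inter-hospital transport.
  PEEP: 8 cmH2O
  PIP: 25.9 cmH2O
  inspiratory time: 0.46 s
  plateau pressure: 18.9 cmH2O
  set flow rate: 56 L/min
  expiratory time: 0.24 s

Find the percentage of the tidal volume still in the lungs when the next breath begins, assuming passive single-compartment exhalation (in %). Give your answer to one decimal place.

44.4

Flow: 56 L/min ÷ 60 = 0.9333 L/s.
Vt = flow × Ti = 0.9333 L/s × 0.46 s × 1000 mL/L = 429.32 mL.
R = (PIP − Pplat)/V̇ = (25.9 − 18.9) / 0.9333 = 7.0/0.9333 = 7.5 cmH2O·s/L.
C = Vt/(Pplat − PEEP) = 429.32 / (18.9 − 8) = 429.32/10.9 = 39.387 mL/cmH2O.
τ = R × C = 7.5 × 0.03939 L/cmH2O = 0.2954 s.
Fraction remaining at end-expiration = e^(−Te/τ) = e^(−0.24/0.2954) = 0.4438 → 44.38%.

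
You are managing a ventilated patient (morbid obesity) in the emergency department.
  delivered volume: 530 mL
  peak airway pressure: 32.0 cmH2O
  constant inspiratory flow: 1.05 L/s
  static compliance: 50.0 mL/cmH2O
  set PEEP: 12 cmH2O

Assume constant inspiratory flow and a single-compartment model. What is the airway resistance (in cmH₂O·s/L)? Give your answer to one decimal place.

Equation of motion (constant flow): PIP = Vt/C + R·V̇ + PEEP.
R·V̇ = PIP − Vt/C − PEEP = 32.0 − 530/50.0 − 12 = 32.0 − 10.6 − 12 = 9.4 cmH2O.
R = 9.4 / 1.05 = 8.952 cmH2O·s/L.

9.0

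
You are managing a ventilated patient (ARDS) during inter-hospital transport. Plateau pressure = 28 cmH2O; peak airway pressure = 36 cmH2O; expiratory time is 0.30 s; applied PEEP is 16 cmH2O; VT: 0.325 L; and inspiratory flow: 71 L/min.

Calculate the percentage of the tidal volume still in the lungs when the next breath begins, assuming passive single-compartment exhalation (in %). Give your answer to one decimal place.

19.4

Flow: 71 L/min ÷ 60 = 1.1833 L/s.
R = (PIP − Pplat)/V̇ = (36 − 28) / 1.1833 = 8.0/1.1833 = 6.761 cmH2O·s/L.
C = Vt/(Pplat − PEEP) = 325.0 / (28 − 16) = 325.0/12.0 = 27.083 mL/cmH2O.
τ = R × C = 6.761 × 0.02708 L/cmH2O = 0.1831 s.
Fraction remaining at end-expiration = e^(−Te/τ) = e^(−0.30/0.1831) = 0.1943 → 19.43%.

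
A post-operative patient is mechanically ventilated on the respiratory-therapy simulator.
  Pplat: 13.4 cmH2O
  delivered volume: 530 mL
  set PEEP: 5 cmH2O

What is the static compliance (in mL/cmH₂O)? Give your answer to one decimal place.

63.1

Cstat = Vt / (Pplat − PEEP) = 530 / (13.4 − 5) = 530 / 8.4 = 63.095 mL/cmH2O.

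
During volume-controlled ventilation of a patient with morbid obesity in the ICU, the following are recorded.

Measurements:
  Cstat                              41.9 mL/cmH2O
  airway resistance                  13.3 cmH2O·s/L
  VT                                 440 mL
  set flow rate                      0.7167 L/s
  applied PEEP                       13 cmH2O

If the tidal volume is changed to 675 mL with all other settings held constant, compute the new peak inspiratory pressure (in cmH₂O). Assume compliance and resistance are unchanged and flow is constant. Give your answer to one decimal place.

38.6

PIP = Vt/C + R·V̇ + PEEP (constant-flow equation of motion).
Only the elastic term changes: ΔPIP = ΔVt / C = (675 − 440) / 41.9 = 5.609 cmH2O.
Original PIP = 440/41.9 + 13.3×0.7167 + 13 = 33.033 cmH2O; new PIP = 33.033 + (5.609) = 38.642 cmH2O.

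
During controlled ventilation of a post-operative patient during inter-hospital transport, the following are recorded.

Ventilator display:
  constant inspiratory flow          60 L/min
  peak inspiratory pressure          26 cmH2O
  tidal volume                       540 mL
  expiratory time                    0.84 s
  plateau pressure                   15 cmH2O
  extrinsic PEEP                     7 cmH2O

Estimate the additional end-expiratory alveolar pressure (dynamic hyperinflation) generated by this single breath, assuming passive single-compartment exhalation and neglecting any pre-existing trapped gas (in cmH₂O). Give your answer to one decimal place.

Flow: 60 L/min ÷ 60 = 1 L/s.
R = (PIP − Pplat)/V̇ = (26 − 15) / 1 = 11.0/1 = 11.0 cmH2O·s/L.
C = Vt/(Pplat − PEEP) = 540.0 / (15 − 7) = 540.0/8.0 = 67.5 mL/cmH2O.
τ = R × C = 11.0 × 0.0675 L/cmH2O = 0.7425 s.
Fraction remaining = e^(−Te/τ) = e^(−0.84/0.7425) = 0.3226; trapped volume = 540.0 × 0.3226 = 174.2 mL.
Additional alveolar pressure from trapping ≈ V_trapped / C = 174.2 / 67.5 = 2.581 cmH2O.

2.6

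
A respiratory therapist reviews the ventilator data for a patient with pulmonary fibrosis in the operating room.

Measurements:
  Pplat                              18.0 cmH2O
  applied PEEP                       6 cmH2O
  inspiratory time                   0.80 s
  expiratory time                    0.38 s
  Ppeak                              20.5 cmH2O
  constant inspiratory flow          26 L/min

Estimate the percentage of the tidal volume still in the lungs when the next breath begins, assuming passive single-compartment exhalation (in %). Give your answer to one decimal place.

Flow: 26 L/min ÷ 60 = 0.4333 L/s.
Vt = flow × Ti = 0.4333 L/s × 0.80 s × 1000 mL/L = 346.64 mL.
R = (PIP − Pplat)/V̇ = (20.5 − 18.0) / 0.4333 = 2.5/0.4333 = 5.77 cmH2O·s/L.
C = Vt/(Pplat − PEEP) = 346.64 / (18.0 − 6) = 346.64/12.0 = 28.887 mL/cmH2O.
τ = R × C = 5.77 × 0.02889 L/cmH2O = 0.1667 s.
Fraction remaining at end-expiration = e^(−Te/τ) = e^(−0.38/0.1667) = 0.1023 → 10.23%.

10.2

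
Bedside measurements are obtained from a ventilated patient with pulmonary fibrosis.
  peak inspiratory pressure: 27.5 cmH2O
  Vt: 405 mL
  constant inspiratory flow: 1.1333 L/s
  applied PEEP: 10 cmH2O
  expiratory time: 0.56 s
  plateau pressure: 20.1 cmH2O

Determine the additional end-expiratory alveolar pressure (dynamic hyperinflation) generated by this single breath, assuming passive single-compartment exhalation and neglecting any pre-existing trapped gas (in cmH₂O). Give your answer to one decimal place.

1.2

R = (PIP − Pplat)/V̇ = (27.5 − 20.1) / 1.1333 = 7.4/1.1333 = 6.53 cmH2O·s/L.
C = Vt/(Pplat − PEEP) = 405.0 / (20.1 − 10) = 405.0/10.1 = 40.099 mL/cmH2O.
τ = R × C = 6.53 × 0.0401 L/cmH2O = 0.2619 s.
Fraction remaining = e^(−Te/τ) = e^(−0.56/0.2619) = 0.1179; trapped volume = 405.0 × 0.1179 = 47.75 mL.
Additional alveolar pressure from trapping ≈ V_trapped / C = 47.75 / 40.099 = 1.191 cmH2O.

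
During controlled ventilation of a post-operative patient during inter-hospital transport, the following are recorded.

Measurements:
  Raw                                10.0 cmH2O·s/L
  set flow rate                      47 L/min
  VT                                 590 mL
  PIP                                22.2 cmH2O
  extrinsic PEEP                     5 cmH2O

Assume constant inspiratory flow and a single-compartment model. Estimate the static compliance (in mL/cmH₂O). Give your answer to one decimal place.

Flow: 47 L/min ÷ 60 = 0.7833 L/s.
Equation of motion (constant flow): PIP = Vt/C + R·V̇ + PEEP.
Vt/C = PIP − R·V̇ − PEEP = 22.2 − 10.0×0.7833 − 5 = 22.2 − 7.833 − 5 = 9.367 cmH2O.
C = Vt / 9.367 = 590 / 9.367 = 62.987 mL/cmH2O.

63.0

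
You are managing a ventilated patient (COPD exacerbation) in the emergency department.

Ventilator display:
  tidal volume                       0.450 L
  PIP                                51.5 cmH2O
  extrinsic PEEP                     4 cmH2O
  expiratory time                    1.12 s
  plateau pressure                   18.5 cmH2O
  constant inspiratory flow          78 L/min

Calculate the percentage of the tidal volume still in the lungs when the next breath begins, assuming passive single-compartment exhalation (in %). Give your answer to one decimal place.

Flow: 78 L/min ÷ 60 = 1.3 L/s.
R = (PIP − Pplat)/V̇ = (51.5 − 18.5) / 1.3 = 33.0/1.3 = 25.385 cmH2O·s/L.
C = Vt/(Pplat − PEEP) = 450.0 / (18.5 − 4) = 450.0/14.5 = 31.034 mL/cmH2O.
τ = R × C = 25.385 × 0.03103 L/cmH2O = 0.7877 s.
Fraction remaining at end-expiration = e^(−Te/τ) = e^(−1.12/0.7877) = 0.2413 → 24.13%.

24.1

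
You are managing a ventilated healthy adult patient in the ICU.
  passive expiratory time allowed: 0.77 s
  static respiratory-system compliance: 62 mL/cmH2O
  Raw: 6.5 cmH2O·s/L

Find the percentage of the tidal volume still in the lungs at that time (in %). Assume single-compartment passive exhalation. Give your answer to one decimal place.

14.8

τ = R × C = 6.5 × 62 mL/cmH2O = 6.5 × 0.062 L/cmH2O = 0.403 s.
Passive exhalation: V(t)/V₀ = e^(−t/τ) = e^(−0.77/0.403) = 0.148.
Fraction remaining = 0.148 → 14.8%.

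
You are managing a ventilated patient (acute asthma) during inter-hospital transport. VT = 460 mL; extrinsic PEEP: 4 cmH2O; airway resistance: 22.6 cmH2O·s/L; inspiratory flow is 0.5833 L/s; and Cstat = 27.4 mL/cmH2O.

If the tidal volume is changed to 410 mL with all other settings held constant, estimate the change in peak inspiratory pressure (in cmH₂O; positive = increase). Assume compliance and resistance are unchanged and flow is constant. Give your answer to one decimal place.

PIP = Vt/C + R·V̇ + PEEP (constant-flow equation of motion).
Only the elastic term changes: ΔPIP = ΔVt / C = (410 − 460) / 27.4 = -1.825 cmH2O.

-1.8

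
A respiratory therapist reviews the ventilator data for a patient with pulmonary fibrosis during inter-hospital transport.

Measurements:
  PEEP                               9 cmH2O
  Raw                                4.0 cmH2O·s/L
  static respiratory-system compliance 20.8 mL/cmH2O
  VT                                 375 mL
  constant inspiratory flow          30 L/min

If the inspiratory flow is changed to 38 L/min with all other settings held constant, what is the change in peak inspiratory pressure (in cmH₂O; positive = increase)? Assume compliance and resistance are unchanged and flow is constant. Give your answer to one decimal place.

Flow: 30 L/min ÷ 60 = 0.5 L/s.
New flow: 38 L/min ÷ 60 = 0.6333 L/s.
PIP = Vt/C + R·V̇ + PEEP (constant-flow equation of motion).
Only the resistive term changes: ΔPIP = R × ΔV̇ = 4.0 × (0.6333 − 0.5) = 4.0 × 0.1333 = 0.5332 cmH2O.

0.5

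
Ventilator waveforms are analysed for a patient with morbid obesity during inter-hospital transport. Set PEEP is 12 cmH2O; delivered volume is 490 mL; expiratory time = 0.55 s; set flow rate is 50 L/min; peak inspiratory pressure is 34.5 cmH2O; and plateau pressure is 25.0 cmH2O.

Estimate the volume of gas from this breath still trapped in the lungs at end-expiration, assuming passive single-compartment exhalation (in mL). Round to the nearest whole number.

136

Flow: 50 L/min ÷ 60 = 0.8333 L/s.
R = (PIP − Pplat)/V̇ = (34.5 − 25.0) / 0.8333 = 9.5/0.8333 = 11.4 cmH2O·s/L.
C = Vt/(Pplat − PEEP) = 490.0 / (25.0 − 12) = 490.0/13.0 = 37.692 mL/cmH2O.
τ = R × C = 11.4 × 0.03769 L/cmH2O = 0.4297 s.
Fraction remaining = e^(−Te/τ) = e^(−0.55/0.4297) = 0.278.
Trapped volume = 490.0 × 0.278 = 136.22 mL.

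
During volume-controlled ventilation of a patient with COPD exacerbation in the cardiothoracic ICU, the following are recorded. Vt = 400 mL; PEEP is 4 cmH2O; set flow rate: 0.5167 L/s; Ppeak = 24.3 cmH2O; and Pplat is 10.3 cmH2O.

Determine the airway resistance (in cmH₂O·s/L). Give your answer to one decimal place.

27.1

Raw = (PIP − Pplat) / flow = (24.3 − 10.3) / 0.5167 = 14.0 / 0.5167 = 27.095 cmH2O·s/L.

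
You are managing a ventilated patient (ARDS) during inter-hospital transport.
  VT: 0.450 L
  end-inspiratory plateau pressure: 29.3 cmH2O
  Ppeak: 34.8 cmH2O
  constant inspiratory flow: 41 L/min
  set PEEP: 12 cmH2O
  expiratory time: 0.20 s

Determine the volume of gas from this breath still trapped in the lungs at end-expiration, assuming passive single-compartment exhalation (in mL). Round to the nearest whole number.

Flow: 41 L/min ÷ 60 = 0.6833 L/s.
R = (PIP − Pplat)/V̇ = (34.8 − 29.3) / 0.6833 = 5.5/0.6833 = 8.049 cmH2O·s/L.
C = Vt/(Pplat − PEEP) = 450.0 / (29.3 − 12) = 450.0/17.3 = 26.012 mL/cmH2O.
τ = R × C = 8.049 × 0.02601 L/cmH2O = 0.2094 s.
Fraction remaining = e^(−Te/τ) = e^(−0.20/0.2094) = 0.3848.
Trapped volume = 450.0 × 0.3848 = 173.16 mL.

173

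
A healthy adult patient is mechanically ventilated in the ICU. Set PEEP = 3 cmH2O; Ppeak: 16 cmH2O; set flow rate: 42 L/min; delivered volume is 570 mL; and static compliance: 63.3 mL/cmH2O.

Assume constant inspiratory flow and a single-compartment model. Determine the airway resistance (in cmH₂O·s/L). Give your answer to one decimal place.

5.7

Flow: 42 L/min ÷ 60 = 0.7 L/s.
Equation of motion (constant flow): PIP = Vt/C + R·V̇ + PEEP.
R·V̇ = PIP − Vt/C − PEEP = 16 − 570/63.3 − 3 = 16 − 9.005 − 3 = 3.995 cmH2O.
R = 3.995 / 0.7 = 5.707 cmH2O·s/L.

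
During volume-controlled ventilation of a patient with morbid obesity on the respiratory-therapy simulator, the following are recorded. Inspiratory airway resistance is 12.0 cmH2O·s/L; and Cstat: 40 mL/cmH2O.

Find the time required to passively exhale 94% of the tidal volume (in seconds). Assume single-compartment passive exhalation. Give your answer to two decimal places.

τ = R × C = 12.0 × 40 mL/cmH2O = 12.0 × 0.040 L/cmH2O = 0.48 s.
Exhaled fraction f = 1 − e^(−t/τ) → t = −τ·ln(1 − f) = −0.48·ln(0.06) = 1.35 s.

1.35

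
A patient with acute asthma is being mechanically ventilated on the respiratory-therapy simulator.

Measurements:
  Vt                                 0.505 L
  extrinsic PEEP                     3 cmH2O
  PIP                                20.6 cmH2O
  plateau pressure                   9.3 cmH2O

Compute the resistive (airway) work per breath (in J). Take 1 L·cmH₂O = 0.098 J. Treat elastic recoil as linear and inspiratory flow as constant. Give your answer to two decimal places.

0.56

With constant inspiratory flow the resistive pressure is constant at PIP − Pplat = 20.6 − 9.3 = 11.3 cmH2O, so resistive work = 11.3 × 0.505 = 5.707 L·cmH2O.
× 0.098 J/(L·cmH2O) → 0.5593 J.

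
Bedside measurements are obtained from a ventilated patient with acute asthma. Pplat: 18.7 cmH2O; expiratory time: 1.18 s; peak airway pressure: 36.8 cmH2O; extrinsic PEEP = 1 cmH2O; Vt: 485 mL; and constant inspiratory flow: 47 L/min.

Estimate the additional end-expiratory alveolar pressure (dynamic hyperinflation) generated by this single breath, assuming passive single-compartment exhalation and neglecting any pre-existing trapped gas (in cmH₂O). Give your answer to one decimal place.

2.7

Flow: 47 L/min ÷ 60 = 0.7833 L/s.
R = (PIP − Pplat)/V̇ = (36.8 − 18.7) / 0.7833 = 18.1/0.7833 = 23.107 cmH2O·s/L.
C = Vt/(Pplat − PEEP) = 485.0 / (18.7 − 1) = 485.0/17.7 = 27.401 mL/cmH2O.
τ = R × C = 23.107 × 0.0274 L/cmH2O = 0.6331 s.
Fraction remaining = e^(−Te/τ) = e^(−1.18/0.6331) = 0.1551; trapped volume = 485.0 × 0.1551 = 75.224 mL.
Additional alveolar pressure from trapping ≈ V_trapped / C = 75.224 / 27.401 = 2.745 cmH2O.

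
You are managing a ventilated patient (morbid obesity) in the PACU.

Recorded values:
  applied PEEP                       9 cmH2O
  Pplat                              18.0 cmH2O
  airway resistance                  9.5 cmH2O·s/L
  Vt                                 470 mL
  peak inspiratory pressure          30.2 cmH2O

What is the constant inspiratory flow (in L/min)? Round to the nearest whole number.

flow = (PIP − Pplat) / Raw = (30.2 − 18.0) / 9.5 = 1.284 L/s × 60 = 77.04 L/min.

77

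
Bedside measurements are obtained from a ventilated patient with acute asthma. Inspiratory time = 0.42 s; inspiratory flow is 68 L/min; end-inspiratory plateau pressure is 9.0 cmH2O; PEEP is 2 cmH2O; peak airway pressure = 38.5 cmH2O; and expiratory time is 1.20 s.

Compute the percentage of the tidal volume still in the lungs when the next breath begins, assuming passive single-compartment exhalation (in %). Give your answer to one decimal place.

50.8

Flow: 68 L/min ÷ 60 = 1.1333 L/s.
Vt = flow × Ti = 1.1333 L/s × 0.42 s × 1000 mL/L = 475.99 mL.
R = (PIP − Pplat)/V̇ = (38.5 − 9.0) / 1.1333 = 29.5/1.1333 = 26.03 cmH2O·s/L.
C = Vt/(Pplat − PEEP) = 475.99 / (9.0 − 2) = 475.99/7.0 = 67.999 mL/cmH2O.
τ = R × C = 26.03 × 0.068 L/cmH2O = 1.77 s.
Fraction remaining at end-expiration = e^(−Te/τ) = e^(−1.20/1.77) = 0.5076 → 50.76%.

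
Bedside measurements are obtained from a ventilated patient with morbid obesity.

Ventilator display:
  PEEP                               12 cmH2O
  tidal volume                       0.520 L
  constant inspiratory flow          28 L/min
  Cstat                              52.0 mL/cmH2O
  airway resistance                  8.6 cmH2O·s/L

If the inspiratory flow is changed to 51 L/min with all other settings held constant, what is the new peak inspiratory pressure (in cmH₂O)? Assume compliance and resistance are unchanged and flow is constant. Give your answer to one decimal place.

29.3

Flow: 28 L/min ÷ 60 = 0.4667 L/s.
New flow: 51 L/min ÷ 60 = 0.85 L/s.
PIP = Vt/C + R·V̇ + PEEP (constant-flow equation of motion).
Only the resistive term changes: ΔPIP = R × ΔV̇ = 8.6 × (0.85 − 0.4667) = 8.6 × 0.3833 = 3.296 cmH2O.
Original PIP = 520/52.0 + 8.6×0.4667 + 12 = 26.014 cmH2O; new PIP = 26.014 + (3.296) = 29.31 cmH2O.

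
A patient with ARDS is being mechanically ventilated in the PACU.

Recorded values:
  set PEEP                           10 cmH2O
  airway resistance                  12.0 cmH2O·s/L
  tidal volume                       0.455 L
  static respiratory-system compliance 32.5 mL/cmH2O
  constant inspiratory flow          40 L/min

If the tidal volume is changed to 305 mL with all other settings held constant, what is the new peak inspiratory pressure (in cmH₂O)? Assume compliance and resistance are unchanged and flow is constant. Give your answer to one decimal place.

Flow: 40 L/min ÷ 60 = 0.6667 L/s.
PIP = Vt/C + R·V̇ + PEEP (constant-flow equation of motion).
Only the elastic term changes: ΔPIP = ΔVt / C = (305 − 455) / 32.5 = -4.615 cmH2O.
Original PIP = 455/32.5 + 12.0×0.6667 + 10 = 32.0 cmH2O; new PIP = 32.0 + (-4.615) = 27.385 cmH2O.

27.4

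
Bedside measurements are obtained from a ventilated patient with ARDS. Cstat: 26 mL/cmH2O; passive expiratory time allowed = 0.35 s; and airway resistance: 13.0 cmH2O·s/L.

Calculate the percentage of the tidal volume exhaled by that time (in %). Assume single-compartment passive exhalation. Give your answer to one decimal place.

64.5

τ = R × C = 13.0 × 26 mL/cmH2O = 13.0 × 0.026 L/cmH2O = 0.338 s.
Passive exhalation: V(t)/V₀ = e^(−t/τ) = e^(−0.35/0.338) = 0.355.
Fraction exhaled = 1 − 0.355 = 0.645 → 64.5%.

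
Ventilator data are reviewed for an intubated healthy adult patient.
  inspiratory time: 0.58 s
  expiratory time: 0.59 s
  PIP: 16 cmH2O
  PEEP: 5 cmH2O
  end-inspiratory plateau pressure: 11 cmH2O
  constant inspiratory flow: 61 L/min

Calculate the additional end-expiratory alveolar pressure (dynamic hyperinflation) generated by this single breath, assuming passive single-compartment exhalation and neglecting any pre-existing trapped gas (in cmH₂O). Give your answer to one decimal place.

1.8

Flow: 61 L/min ÷ 60 = 1.0167 L/s.
Vt = flow × Ti = 1.0167 L/s × 0.58 s × 1000 mL/L = 589.69 mL.
R = (PIP − Pplat)/V̇ = (16 − 11) / 1.0167 = 5.0/1.0167 = 4.918 cmH2O·s/L.
C = Vt/(Pplat − PEEP) = 589.69 / (11 − 5) = 589.69/6.0 = 98.282 mL/cmH2O.
τ = R × C = 4.918 × 0.09828 L/cmH2O = 0.4833 s.
Fraction remaining = e^(−Te/τ) = e^(−0.59/0.4833) = 0.295; trapped volume = 589.69 × 0.295 = 173.96 mL.
Additional alveolar pressure from trapping ≈ V_trapped / C = 173.96 / 98.282 = 1.77 cmH2O.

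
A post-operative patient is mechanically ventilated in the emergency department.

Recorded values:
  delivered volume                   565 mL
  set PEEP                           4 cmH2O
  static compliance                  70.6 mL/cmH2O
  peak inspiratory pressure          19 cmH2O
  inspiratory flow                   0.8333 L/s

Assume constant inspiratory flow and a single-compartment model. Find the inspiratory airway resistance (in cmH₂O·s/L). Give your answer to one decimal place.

8.4

Equation of motion (constant flow): PIP = Vt/C + R·V̇ + PEEP.
R·V̇ = PIP − Vt/C − PEEP = 19 − 565/70.6 − 4 = 19 − 8.003 − 4 = 6.997 cmH2O.
R = 6.997 / 0.8333 = 8.397 cmH2O·s/L.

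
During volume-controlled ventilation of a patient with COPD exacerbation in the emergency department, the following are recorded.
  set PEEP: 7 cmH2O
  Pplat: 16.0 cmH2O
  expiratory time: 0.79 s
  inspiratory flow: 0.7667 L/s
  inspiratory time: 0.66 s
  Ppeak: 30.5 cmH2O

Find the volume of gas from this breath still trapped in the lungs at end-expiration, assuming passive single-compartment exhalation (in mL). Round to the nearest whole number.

Vt = flow × Ti = 0.7667 L/s × 0.66 s × 1000 mL/L = 506.02 mL.
R = (PIP − Pplat)/V̇ = (30.5 − 16.0) / 0.7667 = 14.5/0.7667 = 18.912 cmH2O·s/L.
C = Vt/(Pplat − PEEP) = 506.02 / (16.0 − 7) = 506.02/9.0 = 56.224 mL/cmH2O.
τ = R × C = 18.912 × 0.05622 L/cmH2O = 1.063 s.
Fraction remaining = e^(−Te/τ) = e^(−0.79/1.063) = 0.4756.
Trapped volume = 506.02 × 0.4756 = 240.66 mL.

241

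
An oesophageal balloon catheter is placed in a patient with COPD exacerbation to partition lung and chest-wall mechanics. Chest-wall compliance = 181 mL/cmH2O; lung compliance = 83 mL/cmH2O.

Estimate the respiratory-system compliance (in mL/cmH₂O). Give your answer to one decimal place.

56.9

Lung and chest wall are elastances in series: 1/Crs = 1/CL + 1/Ccw.
1/Crs = 1/83 + 1/181 = 0.01757.
Crs = 56.915 mL/cmH2O.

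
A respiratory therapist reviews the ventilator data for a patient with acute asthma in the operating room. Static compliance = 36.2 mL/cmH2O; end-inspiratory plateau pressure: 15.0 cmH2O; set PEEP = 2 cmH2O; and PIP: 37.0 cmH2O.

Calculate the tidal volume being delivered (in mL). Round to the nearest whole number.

Vt = Cstat × (Pplat − PEEP) = 36.2 × (15.0 − 2) = 36.2 × 13.0 = 470.6 mL.

471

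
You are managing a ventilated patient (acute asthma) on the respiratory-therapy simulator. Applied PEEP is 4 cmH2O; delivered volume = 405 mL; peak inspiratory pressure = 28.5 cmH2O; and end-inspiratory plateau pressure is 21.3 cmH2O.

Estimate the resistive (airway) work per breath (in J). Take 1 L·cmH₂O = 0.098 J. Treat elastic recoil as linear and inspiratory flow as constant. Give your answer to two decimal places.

With constant inspiratory flow the resistive pressure is constant at PIP − Pplat = 28.5 − 21.3 = 7.2 cmH2O, so resistive work = 7.2 × 0.405 = 2.916 L·cmH2O.
× 0.098 J/(L·cmH2O) → 0.2858 J.

0.29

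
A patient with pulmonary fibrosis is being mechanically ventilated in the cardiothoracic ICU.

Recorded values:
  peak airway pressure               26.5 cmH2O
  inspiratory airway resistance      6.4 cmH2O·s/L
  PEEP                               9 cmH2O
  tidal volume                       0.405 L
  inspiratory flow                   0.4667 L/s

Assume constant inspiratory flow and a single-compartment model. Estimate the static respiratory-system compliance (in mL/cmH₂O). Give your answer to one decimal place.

27.9

Equation of motion (constant flow): PIP = Vt/C + R·V̇ + PEEP.
Vt/C = PIP − R·V̇ − PEEP = 26.5 − 6.4×0.4667 − 9 = 26.5 − 2.987 − 9 = 14.513 cmH2O.
C = Vt / 14.513 = 405 / 14.513 = 27.906 mL/cmH2O.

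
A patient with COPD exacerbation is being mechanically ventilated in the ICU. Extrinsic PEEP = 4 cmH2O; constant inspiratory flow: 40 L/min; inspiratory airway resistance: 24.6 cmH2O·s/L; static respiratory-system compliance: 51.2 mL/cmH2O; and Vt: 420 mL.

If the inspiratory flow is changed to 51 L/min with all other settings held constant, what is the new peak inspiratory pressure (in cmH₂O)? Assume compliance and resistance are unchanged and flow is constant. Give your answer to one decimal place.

33.1

Flow: 40 L/min ÷ 60 = 0.6667 L/s.
New flow: 51 L/min ÷ 60 = 0.85 L/s.
PIP = Vt/C + R·V̇ + PEEP (constant-flow equation of motion).
Only the resistive term changes: ΔPIP = R × ΔV̇ = 24.6 × (0.85 − 0.6667) = 24.6 × 0.1833 = 4.509 cmH2O.
Original PIP = 420/51.2 + 24.6×0.6667 + 4 = 28.604 cmH2O; new PIP = 28.604 + (4.509) = 33.113 cmH2O.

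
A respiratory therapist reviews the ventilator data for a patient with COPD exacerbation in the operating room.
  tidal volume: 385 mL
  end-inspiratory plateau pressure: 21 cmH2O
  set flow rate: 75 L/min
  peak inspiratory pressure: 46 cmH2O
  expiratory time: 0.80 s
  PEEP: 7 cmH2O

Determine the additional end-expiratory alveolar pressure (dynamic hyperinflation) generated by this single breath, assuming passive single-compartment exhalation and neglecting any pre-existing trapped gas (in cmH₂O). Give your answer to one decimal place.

Flow: 75 L/min ÷ 60 = 1.25 L/s.
R = (PIP − Pplat)/V̇ = (46 − 21) / 1.25 = 25.0/1.25 = 20.0 cmH2O·s/L.
C = Vt/(Pplat − PEEP) = 385.0 / (21 − 7) = 385.0/14.0 = 27.5 mL/cmH2O.
τ = R × C = 20.0 × 0.0275 L/cmH2O = 0.55 s.
Fraction remaining = e^(−Te/τ) = e^(−0.80/0.55) = 0.2335; trapped volume = 385.0 × 0.2335 = 89.898 mL.
Additional alveolar pressure from trapping ≈ V_trapped / C = 89.898 / 27.5 = 3.269 cmH2O.

3.3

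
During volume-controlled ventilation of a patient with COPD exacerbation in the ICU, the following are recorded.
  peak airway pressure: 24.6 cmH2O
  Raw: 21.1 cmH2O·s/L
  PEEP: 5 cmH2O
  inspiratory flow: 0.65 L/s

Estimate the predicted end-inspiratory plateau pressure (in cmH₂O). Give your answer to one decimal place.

10.9

Pplat = PIP − Raw × flow = 24.6 − 21.1 × 0.65 = 24.6 − 13.715 = 10.885 cmH2O.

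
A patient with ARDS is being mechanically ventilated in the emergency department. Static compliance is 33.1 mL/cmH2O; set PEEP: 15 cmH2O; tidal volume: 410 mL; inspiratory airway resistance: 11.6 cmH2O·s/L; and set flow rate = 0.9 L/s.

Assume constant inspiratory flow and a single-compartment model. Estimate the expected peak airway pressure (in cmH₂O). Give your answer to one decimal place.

37.8

Equation of motion (constant flow): PIP = Vt/C + R·V̇ + PEEP.
PIP = 410/33.1 + 11.6×0.9 + 15 = 12.387 + 10.44 + 15 = 37.827 cmH2O.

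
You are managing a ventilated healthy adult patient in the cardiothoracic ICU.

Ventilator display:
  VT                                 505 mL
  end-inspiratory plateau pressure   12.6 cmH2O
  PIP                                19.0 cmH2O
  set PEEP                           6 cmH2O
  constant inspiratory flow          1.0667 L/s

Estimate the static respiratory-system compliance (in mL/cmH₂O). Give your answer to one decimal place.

76.5

Cstat = Vt / (Pplat − PEEP) = 505 / (12.6 − 6) = 505 / 6.6 = 76.515 mL/cmH2O.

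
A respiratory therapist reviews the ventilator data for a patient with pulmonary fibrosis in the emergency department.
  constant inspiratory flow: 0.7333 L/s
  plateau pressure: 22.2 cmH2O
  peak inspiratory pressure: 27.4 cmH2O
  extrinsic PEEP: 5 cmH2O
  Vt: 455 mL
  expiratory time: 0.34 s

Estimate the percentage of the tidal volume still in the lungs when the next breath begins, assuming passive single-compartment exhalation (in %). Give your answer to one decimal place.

R = (PIP − Pplat)/V̇ = (27.4 − 22.2) / 0.7333 = 5.2/0.7333 = 7.091 cmH2O·s/L.
C = Vt/(Pplat − PEEP) = 455.0 / (22.2 − 5) = 455.0/17.2 = 26.453 mL/cmH2O.
τ = R × C = 7.091 × 0.02645 L/cmH2O = 0.1876 s.
Fraction remaining at end-expiration = e^(−Te/τ) = e^(−0.34/0.1876) = 0.1633 → 16.33%.

16.3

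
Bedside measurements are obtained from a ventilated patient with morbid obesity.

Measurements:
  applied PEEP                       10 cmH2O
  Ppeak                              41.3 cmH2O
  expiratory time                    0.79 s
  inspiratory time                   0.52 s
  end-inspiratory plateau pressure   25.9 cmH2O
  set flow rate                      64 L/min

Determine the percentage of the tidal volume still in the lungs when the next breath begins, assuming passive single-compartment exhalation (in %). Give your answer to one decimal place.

20.8

Flow: 64 L/min ÷ 60 = 1.0667 L/s.
Vt = flow × Ti = 1.0667 L/s × 0.52 s × 1000 mL/L = 554.68 mL.
R = (PIP − Pplat)/V̇ = (41.3 − 25.9) / 1.0667 = 15.4/1.0667 = 14.437 cmH2O·s/L.
C = Vt/(Pplat − PEEP) = 554.68 / (25.9 − 10) = 554.68/15.9 = 34.886 mL/cmH2O.
τ = R × C = 14.437 × 0.03489 L/cmH2O = 0.5037 s.
Fraction remaining at end-expiration = e^(−Te/τ) = e^(−0.79/0.5037) = 0.2084 → 20.84%.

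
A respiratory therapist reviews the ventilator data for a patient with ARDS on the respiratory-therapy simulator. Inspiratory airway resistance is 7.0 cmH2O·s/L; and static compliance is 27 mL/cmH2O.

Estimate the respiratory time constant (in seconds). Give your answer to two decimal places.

0.19

τ = R × C = 7.0 × 27 mL/cmH2O = 7.0 × 0.027 L/cmH2O = 0.189 s.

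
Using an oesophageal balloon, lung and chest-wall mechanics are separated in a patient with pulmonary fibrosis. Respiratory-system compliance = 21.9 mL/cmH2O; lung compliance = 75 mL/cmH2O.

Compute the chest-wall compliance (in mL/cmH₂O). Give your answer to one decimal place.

30.9

1/Ccw = 1/Crs − 1/CL.
1/Ccw = 1/21.9 − 1/75 = 0.03233.
Ccw = 30.931 mL/cmH2O.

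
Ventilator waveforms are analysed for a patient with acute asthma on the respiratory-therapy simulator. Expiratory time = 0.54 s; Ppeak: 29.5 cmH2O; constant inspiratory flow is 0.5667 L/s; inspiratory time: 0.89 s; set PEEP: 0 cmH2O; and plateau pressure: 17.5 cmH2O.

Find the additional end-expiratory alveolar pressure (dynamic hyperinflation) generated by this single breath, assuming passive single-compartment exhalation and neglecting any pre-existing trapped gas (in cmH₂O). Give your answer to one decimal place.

7.2

Vt = flow × Ti = 0.5667 L/s × 0.89 s × 1000 mL/L = 504.36 mL.
R = (PIP − Pplat)/V̇ = (29.5 − 17.5) / 0.5667 = 12.0/0.5667 = 21.175 cmH2O·s/L.
C = Vt/(Pplat − PEEP) = 504.36 / (17.5 − 0) = 504.36/17.5 = 28.821 mL/cmH2O.
τ = R × C = 21.175 × 0.02882 L/cmH2O = 0.6103 s.
Fraction remaining = e^(−Te/τ) = e^(−0.54/0.6103) = 0.4128; trapped volume = 504.36 × 0.4128 = 208.2 mL.
Additional alveolar pressure from trapping ≈ V_trapped / C = 208.2 / 28.821 = 7.224 cmH2O.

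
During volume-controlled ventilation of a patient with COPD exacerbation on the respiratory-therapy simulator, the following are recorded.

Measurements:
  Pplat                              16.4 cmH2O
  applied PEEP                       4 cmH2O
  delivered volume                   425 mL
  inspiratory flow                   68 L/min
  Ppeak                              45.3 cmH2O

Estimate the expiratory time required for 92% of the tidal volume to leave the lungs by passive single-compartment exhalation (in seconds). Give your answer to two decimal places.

Flow: 68 L/min ÷ 60 = 1.1333 L/s.
R = (PIP − Pplat)/V̇ = (45.3 − 16.4) / 1.1333 = 28.9/1.1333 = 25.501 cmH2O·s/L.
C = Vt/(Pplat − PEEP) = 425.0 / (16.4 − 4) = 425.0/12.4 = 34.274 mL/cmH2O.
τ = R × C = 25.501 × 0.03427 L/cmH2O = 0.8739 s.
t = −τ·ln(1 − 0.92) = −0.8739·ln(0.08) = 2.207 s.

2.21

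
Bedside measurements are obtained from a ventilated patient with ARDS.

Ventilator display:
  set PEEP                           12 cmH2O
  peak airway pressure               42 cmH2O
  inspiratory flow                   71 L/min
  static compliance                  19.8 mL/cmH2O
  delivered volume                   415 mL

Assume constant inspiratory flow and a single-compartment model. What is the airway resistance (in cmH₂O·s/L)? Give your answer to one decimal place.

7.6

Flow: 71 L/min ÷ 60 = 1.1833 L/s.
Equation of motion (constant flow): PIP = Vt/C + R·V̇ + PEEP.
R·V̇ = PIP − Vt/C − PEEP = 42 − 415/19.8 − 12 = 42 − 20.96 − 12 = 9.04 cmH2O.
R = 9.04 / 1.1833 = 7.64 cmH2O·s/L.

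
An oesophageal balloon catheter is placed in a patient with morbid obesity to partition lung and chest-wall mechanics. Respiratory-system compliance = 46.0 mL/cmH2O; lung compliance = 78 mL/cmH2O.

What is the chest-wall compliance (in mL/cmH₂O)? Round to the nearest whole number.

112

1/Ccw = 1/Crs − 1/CL.
1/Ccw = 1/46.0 − 1/78 = 0.008919.
Ccw = 112.12 mL/cmH2O.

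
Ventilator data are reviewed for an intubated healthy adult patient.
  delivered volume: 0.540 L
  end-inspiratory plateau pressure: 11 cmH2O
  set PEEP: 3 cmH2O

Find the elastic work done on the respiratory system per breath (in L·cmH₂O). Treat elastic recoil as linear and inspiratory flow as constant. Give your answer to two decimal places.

Elastic work ≈ ½ × (Pplat − PEEP) × Vt = 0.5 × (11 − 3) × 0.540 L = 0.5 × 8.0 × 0.540 = 2.16 L·cmH2O.

2.16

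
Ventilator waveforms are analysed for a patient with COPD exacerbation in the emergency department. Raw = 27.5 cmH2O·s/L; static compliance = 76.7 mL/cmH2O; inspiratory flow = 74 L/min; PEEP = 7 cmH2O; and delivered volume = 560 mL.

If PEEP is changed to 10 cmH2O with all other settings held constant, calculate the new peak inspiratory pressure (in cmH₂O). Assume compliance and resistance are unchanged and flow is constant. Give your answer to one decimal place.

Flow: 74 L/min ÷ 60 = 1.2333 L/s.
PIP = Vt/C + R·V̇ + PEEP (constant-flow equation of motion).
Only the baseline term changes: ΔPIP = ΔPEEP = 10 − 7 = 3.0 cmH2O.
Original PIP = 560/76.7 + 27.5×1.2333 + 7 = 48.217 cmH2O; new PIP = 48.217 + (3.0) = 51.217 cmH2O.

51.2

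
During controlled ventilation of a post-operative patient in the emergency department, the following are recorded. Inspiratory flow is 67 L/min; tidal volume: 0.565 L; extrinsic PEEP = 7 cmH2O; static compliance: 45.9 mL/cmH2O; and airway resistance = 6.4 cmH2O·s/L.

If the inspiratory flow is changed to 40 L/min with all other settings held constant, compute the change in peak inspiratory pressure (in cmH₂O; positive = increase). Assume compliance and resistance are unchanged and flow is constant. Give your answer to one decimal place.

Flow: 67 L/min ÷ 60 = 1.1167 L/s.
New flow: 40 L/min ÷ 60 = 0.6667 L/s.
PIP = Vt/C + R·V̇ + PEEP (constant-flow equation of motion).
Only the resistive term changes: ΔPIP = R × ΔV̇ = 6.4 × (0.6667 − 1.1167) = 6.4 × -0.45 = -2.88 cmH2O.

-2.9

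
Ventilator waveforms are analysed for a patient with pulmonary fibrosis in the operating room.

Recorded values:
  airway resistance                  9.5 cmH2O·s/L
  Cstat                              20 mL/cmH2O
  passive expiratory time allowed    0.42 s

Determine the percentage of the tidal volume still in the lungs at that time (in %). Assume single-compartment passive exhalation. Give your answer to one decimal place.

τ = R × C = 9.5 × 20 mL/cmH2O = 9.5 × 0.020 L/cmH2O = 0.19 s.
Passive exhalation: V(t)/V₀ = e^(−t/τ) = e^(−0.42/0.19) = 0.1096.
Fraction remaining = 0.1096 → 10.96%.

11.0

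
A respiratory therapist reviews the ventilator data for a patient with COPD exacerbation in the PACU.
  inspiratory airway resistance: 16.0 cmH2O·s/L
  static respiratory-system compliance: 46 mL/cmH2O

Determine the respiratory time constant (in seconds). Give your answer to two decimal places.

τ = R × C = 16.0 × 46 mL/cmH2O = 16.0 × 0.046 L/cmH2O = 0.736 s.

0.74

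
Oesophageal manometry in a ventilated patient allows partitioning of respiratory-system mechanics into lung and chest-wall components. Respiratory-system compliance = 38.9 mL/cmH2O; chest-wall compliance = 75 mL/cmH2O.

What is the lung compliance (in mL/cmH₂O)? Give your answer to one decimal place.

80.8

1/CL = 1/Crs − 1/Ccw.
1/CL = 1/38.9 − 1/75 = 0.01237.
CL = 80.841 mL/cmH2O.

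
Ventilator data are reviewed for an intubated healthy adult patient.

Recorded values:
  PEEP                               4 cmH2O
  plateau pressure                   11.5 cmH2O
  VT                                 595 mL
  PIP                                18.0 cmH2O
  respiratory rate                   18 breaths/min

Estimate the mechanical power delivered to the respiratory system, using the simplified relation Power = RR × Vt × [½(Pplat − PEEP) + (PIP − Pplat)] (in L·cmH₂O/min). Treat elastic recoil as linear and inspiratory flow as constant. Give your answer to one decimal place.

109.8

Per-breath work = Vt × [½(Pplat−PEEP) + (PIP−Pplat)] = 0.595 × [0.5×7.5 + 6.5] = 0.595 × 10.25 = 6.099 L·cmH2O.
Power = 18 × 6.099 = 109.78 L·cmH2O/min.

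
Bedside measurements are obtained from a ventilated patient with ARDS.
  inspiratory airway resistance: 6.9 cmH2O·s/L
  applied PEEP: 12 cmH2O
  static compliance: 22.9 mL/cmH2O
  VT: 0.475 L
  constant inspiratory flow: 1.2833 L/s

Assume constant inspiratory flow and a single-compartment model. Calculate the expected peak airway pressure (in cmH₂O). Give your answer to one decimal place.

Equation of motion (constant flow): PIP = Vt/C + R·V̇ + PEEP.
PIP = 475/22.9 + 6.9×1.2833 + 12 = 20.742 + 8.855 + 12 = 41.597 cmH2O.

41.6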